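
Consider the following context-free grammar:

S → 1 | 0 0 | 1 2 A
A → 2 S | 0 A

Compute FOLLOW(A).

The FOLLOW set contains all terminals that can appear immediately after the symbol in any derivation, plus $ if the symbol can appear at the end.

We compute FOLLOW(A) using the standard algorithm.
FOLLOW(S) starts with {$}.
FIRST(A) = {0, 2}
FIRST(S) = {0, 1}
FOLLOW(A) = {$}
FOLLOW(S) = {$}
Therefore, FOLLOW(A) = {$}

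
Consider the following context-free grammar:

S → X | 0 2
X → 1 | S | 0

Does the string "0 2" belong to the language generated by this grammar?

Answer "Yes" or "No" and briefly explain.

Yes - a valid derivation exists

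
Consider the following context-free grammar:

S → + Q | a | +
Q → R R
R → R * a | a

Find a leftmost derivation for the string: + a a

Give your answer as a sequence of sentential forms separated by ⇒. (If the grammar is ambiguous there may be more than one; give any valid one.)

S ⇒ + Q ⇒ + R R ⇒ + a R ⇒ + a a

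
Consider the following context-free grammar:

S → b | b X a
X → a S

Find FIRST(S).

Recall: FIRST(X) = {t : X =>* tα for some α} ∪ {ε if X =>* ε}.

We compute FIRST(S) using the standard algorithm.
FIRST(S) = {b}
FIRST(X) = {a}
Therefore, FIRST(S) = {b}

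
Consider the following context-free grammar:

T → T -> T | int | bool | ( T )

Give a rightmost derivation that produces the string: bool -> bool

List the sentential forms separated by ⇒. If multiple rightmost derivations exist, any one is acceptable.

T ⇒ T -> T ⇒ T -> bool ⇒ bool -> bool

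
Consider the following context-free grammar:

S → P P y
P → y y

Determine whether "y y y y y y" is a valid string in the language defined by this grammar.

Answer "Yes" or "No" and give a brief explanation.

No - no valid derivation exists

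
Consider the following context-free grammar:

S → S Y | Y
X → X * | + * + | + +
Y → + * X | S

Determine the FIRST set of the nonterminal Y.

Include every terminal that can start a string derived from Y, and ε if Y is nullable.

We compute FIRST(Y) using the standard algorithm.
FIRST(S) = {+}
FIRST(X) = {+}
FIRST(Y) = {+}
Therefore, FIRST(Y) = {+}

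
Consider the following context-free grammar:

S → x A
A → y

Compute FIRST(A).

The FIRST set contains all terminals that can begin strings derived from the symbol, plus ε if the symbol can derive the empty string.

We compute FIRST(A) using the standard algorithm.
FIRST(A) = {y}
FIRST(S) = {x}
Therefore, FIRST(A) = {y}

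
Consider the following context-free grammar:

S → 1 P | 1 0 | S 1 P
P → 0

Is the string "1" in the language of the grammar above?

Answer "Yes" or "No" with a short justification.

No - no valid derivation exists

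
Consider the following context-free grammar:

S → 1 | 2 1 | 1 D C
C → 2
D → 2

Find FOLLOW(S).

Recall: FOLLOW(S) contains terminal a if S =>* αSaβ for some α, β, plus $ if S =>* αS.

We compute FOLLOW(S) using the standard algorithm.
FOLLOW(S) starts with {$}.
FIRST(C) = {2}
FIRST(D) = {2}
FIRST(S) = {1, 2}
FOLLOW(C) = {$}
FOLLOW(D) = {2}
FOLLOW(S) = {$}
Therefore, FOLLOW(S) = {$}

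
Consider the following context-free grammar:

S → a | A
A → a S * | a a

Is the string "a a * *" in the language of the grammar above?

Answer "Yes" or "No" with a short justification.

No - no valid derivation exists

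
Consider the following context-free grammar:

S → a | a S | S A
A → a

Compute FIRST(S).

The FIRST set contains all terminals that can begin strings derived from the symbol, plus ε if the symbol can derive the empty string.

We compute FIRST(S) using the standard algorithm.
FIRST(A) = {a}
FIRST(S) = {a}
Therefore, FIRST(S) = {a}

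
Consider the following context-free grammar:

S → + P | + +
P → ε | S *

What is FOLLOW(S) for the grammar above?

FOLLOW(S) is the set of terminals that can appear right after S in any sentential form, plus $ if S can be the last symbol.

We compute FOLLOW(S) using the standard algorithm.
FOLLOW(S) starts with {$}.
FIRST(P) = {+, ε}
FIRST(S) = {+}
FOLLOW(P) = {$, *}
FOLLOW(S) = {$, *}
Therefore, FOLLOW(S) = {$, *}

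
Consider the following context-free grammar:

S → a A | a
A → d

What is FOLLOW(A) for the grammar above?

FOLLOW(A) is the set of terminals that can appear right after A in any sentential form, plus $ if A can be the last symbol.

We compute FOLLOW(A) using the standard algorithm.
FOLLOW(S) starts with {$}.
FIRST(A) = {d}
FIRST(S) = {a}
FOLLOW(A) = {$}
FOLLOW(S) = {$}
Therefore, FOLLOW(A) = {$}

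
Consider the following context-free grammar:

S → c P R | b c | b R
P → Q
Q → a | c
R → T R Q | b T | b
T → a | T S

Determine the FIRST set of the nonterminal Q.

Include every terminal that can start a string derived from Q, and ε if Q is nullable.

We compute FIRST(Q) using the standard algorithm.
FIRST(P) = {a, c}
FIRST(Q) = {a, c}
FIRST(R) = {a, b}
FIRST(S) = {b, c}
FIRST(T) = {a}
Therefore, FIRST(Q) = {a, c}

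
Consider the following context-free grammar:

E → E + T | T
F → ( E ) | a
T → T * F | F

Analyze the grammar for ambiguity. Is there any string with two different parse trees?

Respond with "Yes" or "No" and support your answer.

No - the grammar is unambiguous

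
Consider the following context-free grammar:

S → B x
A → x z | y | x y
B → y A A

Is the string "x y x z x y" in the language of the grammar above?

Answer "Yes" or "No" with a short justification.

No - no valid derivation exists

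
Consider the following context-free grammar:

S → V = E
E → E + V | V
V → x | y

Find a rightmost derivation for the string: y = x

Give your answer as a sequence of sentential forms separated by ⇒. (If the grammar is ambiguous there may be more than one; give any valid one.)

S ⇒ V = E ⇒ V = V ⇒ V = x ⇒ y = x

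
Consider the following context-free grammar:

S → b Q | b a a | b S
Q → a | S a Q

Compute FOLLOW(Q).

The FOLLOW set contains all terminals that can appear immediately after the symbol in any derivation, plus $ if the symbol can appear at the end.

We compute FOLLOW(Q) using the standard algorithm.
FOLLOW(S) starts with {$}.
FIRST(Q) = {a, b}
FIRST(S) = {b}
FOLLOW(Q) = {$, a}
FOLLOW(S) = {$, a}
Therefore, FOLLOW(Q) = {$, a}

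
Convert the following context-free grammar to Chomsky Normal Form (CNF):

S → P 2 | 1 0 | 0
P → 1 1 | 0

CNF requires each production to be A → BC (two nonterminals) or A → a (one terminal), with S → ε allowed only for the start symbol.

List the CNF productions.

T2 → 2; T1 → 1; T0 → 0; S → 0; P → 0; S → P T2; S → T1 T0; P → T1 T1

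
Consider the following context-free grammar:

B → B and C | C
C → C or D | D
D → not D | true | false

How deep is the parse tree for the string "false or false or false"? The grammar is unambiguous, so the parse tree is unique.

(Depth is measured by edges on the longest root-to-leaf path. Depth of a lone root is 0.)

5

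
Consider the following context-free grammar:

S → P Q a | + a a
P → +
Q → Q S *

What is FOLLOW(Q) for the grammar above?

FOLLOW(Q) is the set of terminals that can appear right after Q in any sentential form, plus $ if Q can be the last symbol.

We compute FOLLOW(Q) using the standard algorithm.
FOLLOW(S) starts with {$}.
FIRST(P) = {+}
FIRST(Q) = {}
FIRST(S) = {+}
FOLLOW(P) = {}
FOLLOW(Q) = {+, a}
FOLLOW(S) = {$, *}
Therefore, FOLLOW(Q) = {+, a}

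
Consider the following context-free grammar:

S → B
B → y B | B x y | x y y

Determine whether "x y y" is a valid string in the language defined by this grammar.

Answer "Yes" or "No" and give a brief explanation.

Yes - a valid derivation exists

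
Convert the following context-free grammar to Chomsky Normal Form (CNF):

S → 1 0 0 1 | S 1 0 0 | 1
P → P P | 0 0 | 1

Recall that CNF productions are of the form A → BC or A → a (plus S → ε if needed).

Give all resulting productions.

T1 → 1; T0 → 0; S → 1; P → 1; S → T1 X0; X0 → T0 X1; X1 → T0 T1; S → S X2; X2 → T1 X3; X3 → T0 T0; P → P P; P → T0 T0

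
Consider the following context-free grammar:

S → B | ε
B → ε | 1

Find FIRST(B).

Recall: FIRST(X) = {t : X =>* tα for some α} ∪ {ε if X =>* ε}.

We compute FIRST(B) using the standard algorithm.
FIRST(B) = {1, ε}
FIRST(S) = {1, ε}
Therefore, FIRST(B) = {1, ε}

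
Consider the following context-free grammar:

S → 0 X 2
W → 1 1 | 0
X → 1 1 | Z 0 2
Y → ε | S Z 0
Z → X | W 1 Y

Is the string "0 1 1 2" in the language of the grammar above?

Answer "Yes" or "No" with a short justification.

Yes - a valid derivation exists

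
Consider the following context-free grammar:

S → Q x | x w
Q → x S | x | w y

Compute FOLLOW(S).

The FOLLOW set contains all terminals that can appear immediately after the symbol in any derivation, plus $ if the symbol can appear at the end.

We compute FOLLOW(S) using the standard algorithm.
FOLLOW(S) starts with {$}.
FIRST(Q) = {w, x}
FIRST(S) = {w, x}
FOLLOW(Q) = {x}
FOLLOW(S) = {$, x}
Therefore, FOLLOW(S) = {$, x}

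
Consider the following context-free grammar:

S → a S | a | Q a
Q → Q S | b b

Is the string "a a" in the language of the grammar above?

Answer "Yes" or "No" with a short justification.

Yes - a valid derivation exists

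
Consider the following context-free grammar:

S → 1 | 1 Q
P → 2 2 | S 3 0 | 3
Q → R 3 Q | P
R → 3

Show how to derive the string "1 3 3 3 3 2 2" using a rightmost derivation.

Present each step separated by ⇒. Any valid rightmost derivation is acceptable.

S ⇒ 1 Q ⇒ 1 R 3 Q ⇒ 1 R 3 R 3 Q ⇒ 1 R 3 R 3 P ⇒ 1 R 3 R 3 2 2 ⇒ 1 R 3 3 3 2 2 ⇒ 1 3 3 3 3 2 2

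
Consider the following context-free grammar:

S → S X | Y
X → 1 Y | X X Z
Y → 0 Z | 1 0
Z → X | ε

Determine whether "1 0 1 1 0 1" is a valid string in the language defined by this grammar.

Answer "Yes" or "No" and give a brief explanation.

No - no valid derivation exists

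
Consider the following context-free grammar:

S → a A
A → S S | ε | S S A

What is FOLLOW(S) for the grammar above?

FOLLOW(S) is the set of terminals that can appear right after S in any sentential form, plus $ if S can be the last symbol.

We compute FOLLOW(S) using the standard algorithm.
FOLLOW(S) starts with {$}.
FIRST(A) = {a, ε}
FIRST(S) = {a}
FOLLOW(A) = {$, a}
FOLLOW(S) = {$, a}
Therefore, FOLLOW(S) = {$, a}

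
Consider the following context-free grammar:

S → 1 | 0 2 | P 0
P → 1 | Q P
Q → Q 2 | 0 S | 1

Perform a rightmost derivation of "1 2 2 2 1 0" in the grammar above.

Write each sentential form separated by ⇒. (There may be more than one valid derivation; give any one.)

S ⇒ P 0 ⇒ Q P 0 ⇒ Q 1 0 ⇒ Q 2 1 0 ⇒ Q 2 2 1 0 ⇒ Q 2 2 2 1 0 ⇒ 1 2 2 2 1 0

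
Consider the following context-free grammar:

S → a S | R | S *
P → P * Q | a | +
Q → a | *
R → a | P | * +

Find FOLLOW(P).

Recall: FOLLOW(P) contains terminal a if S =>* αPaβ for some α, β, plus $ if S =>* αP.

We compute FOLLOW(P) using the standard algorithm.
FOLLOW(S) starts with {$}.
FIRST(P) = {+, a}
FIRST(Q) = {*, a}
FIRST(R) = {*, +, a}
FIRST(S) = {*, +, a}
FOLLOW(P) = {$, *}
FOLLOW(Q) = {$, *}
FOLLOW(R) = {$, *}
FOLLOW(S) = {$, *}
Therefore, FOLLOW(P) = {$, *}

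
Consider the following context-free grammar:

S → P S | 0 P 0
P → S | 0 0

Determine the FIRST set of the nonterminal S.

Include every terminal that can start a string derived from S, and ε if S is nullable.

We compute FIRST(S) using the standard algorithm.
FIRST(P) = {0}
FIRST(S) = {0}
Therefore, FIRST(S) = {0}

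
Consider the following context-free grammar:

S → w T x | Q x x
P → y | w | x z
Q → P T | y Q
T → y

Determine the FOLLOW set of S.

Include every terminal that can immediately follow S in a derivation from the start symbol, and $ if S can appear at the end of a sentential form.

We compute FOLLOW(S) using the standard algorithm.
FOLLOW(S) starts with {$}.
FIRST(P) = {w, x, y}
FIRST(Q) = {w, x, y}
FIRST(S) = {w, x, y}
FIRST(T) = {y}
FOLLOW(P) = {y}
FOLLOW(Q) = {x}
FOLLOW(S) = {$}
FOLLOW(T) = {x}
Therefore, FOLLOW(S) = {$}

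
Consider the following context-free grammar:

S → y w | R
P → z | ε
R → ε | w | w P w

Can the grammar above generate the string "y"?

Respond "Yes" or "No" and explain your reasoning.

No - no valid derivation exists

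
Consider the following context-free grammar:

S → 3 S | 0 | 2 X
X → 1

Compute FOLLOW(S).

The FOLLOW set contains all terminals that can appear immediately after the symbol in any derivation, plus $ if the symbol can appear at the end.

We compute FOLLOW(S) using the standard algorithm.
FOLLOW(S) starts with {$}.
FIRST(S) = {0, 2, 3}
FIRST(X) = {1}
FOLLOW(S) = {$}
FOLLOW(X) = {$}
Therefore, FOLLOW(S) = {$}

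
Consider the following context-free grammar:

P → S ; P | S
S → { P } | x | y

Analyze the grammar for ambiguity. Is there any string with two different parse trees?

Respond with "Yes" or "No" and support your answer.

No - the grammar is unambiguous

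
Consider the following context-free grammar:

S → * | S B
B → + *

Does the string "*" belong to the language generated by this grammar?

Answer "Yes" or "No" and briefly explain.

Yes - a valid derivation exists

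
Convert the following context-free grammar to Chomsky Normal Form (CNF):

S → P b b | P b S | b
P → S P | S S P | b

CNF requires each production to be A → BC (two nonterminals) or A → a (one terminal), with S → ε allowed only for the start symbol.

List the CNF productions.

TB → b; S → b; P → b; S → P X0; X0 → TB TB; S → P X1; X1 → TB S; P → S P; P → S X2; X2 → S P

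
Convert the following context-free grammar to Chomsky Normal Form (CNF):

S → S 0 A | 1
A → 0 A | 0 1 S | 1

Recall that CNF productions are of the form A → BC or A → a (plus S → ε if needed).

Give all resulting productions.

T0 → 0; S → 1; T1 → 1; A → 1; S → S X0; X0 → T0 A; A → T0 A; A → T0 X1; X1 → T1 S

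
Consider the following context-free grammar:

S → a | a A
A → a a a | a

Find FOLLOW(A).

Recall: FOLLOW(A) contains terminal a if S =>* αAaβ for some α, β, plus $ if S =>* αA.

We compute FOLLOW(A) using the standard algorithm.
FOLLOW(S) starts with {$}.
FIRST(A) = {a}
FIRST(S) = {a}
FOLLOW(A) = {$}
FOLLOW(S) = {$}
Therefore, FOLLOW(A) = {$}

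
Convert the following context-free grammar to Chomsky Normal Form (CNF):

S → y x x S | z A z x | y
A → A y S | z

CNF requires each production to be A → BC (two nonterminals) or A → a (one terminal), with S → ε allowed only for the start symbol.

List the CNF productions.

TY → y; TX → x; TZ → z; S → y; A → z; S → TY X0; X0 → TX X1; X1 → TX S; S → TZ X2; X2 → A X3; X3 → TZ TX; A → A X4; X4 → TY S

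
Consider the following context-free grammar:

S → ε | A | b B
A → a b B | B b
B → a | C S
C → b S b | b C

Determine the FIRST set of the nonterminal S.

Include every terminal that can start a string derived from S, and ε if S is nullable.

We compute FIRST(S) using the standard algorithm.
FIRST(A) = {a, b}
FIRST(B) = {a, b}
FIRST(C) = {b}
FIRST(S) = {a, b, ε}
Therefore, FIRST(S) = {a, b, ε}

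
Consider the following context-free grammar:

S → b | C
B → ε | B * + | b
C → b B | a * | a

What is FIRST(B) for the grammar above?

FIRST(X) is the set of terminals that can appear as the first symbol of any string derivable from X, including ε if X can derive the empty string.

We compute FIRST(B) using the standard algorithm.
FIRST(B) = {*, b, ε}
FIRST(C) = {a, b}
FIRST(S) = {a, b}
Therefore, FIRST(B) = {*, b, ε}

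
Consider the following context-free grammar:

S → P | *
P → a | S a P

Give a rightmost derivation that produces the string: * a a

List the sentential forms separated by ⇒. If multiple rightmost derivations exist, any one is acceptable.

S ⇒ P ⇒ S a P ⇒ S a a ⇒ * a a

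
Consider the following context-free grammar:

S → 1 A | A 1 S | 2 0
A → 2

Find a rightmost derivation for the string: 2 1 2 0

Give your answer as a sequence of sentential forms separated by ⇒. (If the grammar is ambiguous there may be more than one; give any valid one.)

S ⇒ A 1 S ⇒ A 1 2 0 ⇒ 2 1 2 0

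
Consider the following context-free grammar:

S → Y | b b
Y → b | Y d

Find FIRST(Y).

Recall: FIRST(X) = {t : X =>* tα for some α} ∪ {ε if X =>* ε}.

We compute FIRST(Y) using the standard algorithm.
FIRST(S) = {b}
FIRST(Y) = {b}
Therefore, FIRST(Y) = {b}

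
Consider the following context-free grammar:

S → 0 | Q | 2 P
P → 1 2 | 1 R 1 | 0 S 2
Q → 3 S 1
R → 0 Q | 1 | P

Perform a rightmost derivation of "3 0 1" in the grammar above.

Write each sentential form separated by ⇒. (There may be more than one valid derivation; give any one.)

S ⇒ Q ⇒ 3 S 1 ⇒ 3 0 1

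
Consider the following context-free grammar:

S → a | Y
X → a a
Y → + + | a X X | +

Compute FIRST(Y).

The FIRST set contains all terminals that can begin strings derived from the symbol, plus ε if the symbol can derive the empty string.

We compute FIRST(Y) using the standard algorithm.
FIRST(S) = {+, a}
FIRST(X) = {a}
FIRST(Y) = {+, a}
Therefore, FIRST(Y) = {+, a}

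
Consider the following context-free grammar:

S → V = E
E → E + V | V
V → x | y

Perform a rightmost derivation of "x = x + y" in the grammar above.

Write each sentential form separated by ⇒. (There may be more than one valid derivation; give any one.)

S ⇒ V = E ⇒ V = E + V ⇒ V = E + y ⇒ V = V + y ⇒ V = x + y ⇒ x = x + y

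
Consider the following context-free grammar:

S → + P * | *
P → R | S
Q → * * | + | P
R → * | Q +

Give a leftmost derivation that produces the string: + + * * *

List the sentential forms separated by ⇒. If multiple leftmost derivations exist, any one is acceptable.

S ⇒ + P * ⇒ + S * ⇒ + + P * * ⇒ + + R * * ⇒ + + * * *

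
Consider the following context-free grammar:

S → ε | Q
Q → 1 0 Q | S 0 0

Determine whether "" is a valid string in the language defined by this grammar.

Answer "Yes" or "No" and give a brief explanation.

Yes - a valid derivation exists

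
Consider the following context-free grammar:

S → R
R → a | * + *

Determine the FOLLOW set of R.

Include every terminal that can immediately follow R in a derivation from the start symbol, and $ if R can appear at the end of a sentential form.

We compute FOLLOW(R) using the standard algorithm.
FOLLOW(S) starts with {$}.
FIRST(R) = {*, a}
FIRST(S) = {*, a}
FOLLOW(R) = {$}
FOLLOW(S) = {$}
Therefore, FOLLOW(R) = {$}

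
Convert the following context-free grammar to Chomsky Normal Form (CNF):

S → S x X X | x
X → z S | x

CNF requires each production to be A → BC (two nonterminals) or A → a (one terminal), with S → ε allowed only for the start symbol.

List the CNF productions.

TX → x; S → x; TZ → z; X → x; S → S X0; X0 → TX X1; X1 → X X; X → TZ S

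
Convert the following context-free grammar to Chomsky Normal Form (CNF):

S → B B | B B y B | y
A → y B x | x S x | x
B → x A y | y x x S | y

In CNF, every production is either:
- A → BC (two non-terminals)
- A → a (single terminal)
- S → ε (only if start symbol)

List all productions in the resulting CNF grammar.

TY → y; S → y; TX → x; A → x; B → y; S → B B; S → B X0; X0 → B X1; X1 → TY B; A → TY X2; X2 → B TX; A → TX X3; X3 → S TX; B → TX X4; X4 → A TY; B → TY X5; X5 → TX X6; X6 → TX S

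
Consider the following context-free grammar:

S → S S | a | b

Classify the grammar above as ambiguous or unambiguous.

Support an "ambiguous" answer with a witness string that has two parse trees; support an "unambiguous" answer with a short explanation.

Ambiguous - the string 'a a a a a' has two distinct parse trees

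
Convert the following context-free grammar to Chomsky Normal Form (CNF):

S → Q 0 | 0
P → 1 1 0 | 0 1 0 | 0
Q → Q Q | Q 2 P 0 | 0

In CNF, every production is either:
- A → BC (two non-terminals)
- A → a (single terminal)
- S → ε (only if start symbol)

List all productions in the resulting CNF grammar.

T0 → 0; S → 0; T1 → 1; P → 0; T2 → 2; Q → 0; S → Q T0; P → T1 X0; X0 → T1 T0; P → T0 X1; X1 → T1 T0; Q → Q Q; Q → Q X2; X2 → T2 X3; X3 → P T0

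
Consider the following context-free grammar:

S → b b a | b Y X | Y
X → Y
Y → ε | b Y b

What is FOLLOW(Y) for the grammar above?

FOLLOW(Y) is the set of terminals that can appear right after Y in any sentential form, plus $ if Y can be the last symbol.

We compute FOLLOW(Y) using the standard algorithm.
FOLLOW(S) starts with {$}.
FIRST(S) = {b, ε}
FIRST(X) = {b, ε}
FIRST(Y) = {b, ε}
FOLLOW(S) = {$}
FOLLOW(X) = {$}
FOLLOW(Y) = {$, b}
Therefore, FOLLOW(Y) = {$, b}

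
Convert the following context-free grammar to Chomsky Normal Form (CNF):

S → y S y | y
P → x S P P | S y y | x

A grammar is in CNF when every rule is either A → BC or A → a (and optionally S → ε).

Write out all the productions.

TY → y; S → y; TX → x; P → x; S → TY X0; X0 → S TY; P → TX X1; X1 → S X2; X2 → P P; P → S X3; X3 → TY TY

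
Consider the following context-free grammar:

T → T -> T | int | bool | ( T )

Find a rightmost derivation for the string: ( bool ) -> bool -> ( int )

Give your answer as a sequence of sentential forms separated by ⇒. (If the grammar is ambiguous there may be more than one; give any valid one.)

T ⇒ T -> T ⇒ T -> T -> T ⇒ T -> T -> ( T ) ⇒ T -> T -> ( int ) ⇒ T -> bool -> ( int ) ⇒ ( T ) -> bool -> ( int ) ⇒ ( bool ) -> bool -> ( int )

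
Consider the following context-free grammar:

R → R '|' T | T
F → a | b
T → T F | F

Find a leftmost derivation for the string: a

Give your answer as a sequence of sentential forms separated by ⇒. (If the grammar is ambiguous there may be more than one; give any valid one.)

R ⇒ T ⇒ F ⇒ a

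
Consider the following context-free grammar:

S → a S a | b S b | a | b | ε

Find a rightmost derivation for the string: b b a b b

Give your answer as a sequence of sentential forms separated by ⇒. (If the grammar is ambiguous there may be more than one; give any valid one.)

S ⇒ b S b ⇒ b b S b b ⇒ b b a b b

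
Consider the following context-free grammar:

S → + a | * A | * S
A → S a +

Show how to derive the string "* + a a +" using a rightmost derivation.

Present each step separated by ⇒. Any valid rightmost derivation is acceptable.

S ⇒ * A ⇒ * S a + ⇒ * + a a +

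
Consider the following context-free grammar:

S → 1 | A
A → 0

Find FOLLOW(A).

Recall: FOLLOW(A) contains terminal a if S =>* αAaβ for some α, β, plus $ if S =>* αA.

We compute FOLLOW(A) using the standard algorithm.
FOLLOW(S) starts with {$}.
FIRST(A) = {0}
FIRST(S) = {0, 1}
FOLLOW(A) = {$}
FOLLOW(S) = {$}
Therefore, FOLLOW(A) = {$}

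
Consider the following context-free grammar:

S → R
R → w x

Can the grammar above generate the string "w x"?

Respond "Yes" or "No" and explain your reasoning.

Yes - a valid derivation exists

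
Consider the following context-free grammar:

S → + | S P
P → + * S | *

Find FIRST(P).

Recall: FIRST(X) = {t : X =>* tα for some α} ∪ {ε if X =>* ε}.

We compute FIRST(P) using the standard algorithm.
FIRST(P) = {*, +}
FIRST(S) = {+}
Therefore, FIRST(P) = {*, +}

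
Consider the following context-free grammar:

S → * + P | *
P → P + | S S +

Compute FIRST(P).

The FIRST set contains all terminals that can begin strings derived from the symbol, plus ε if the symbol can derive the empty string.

We compute FIRST(P) using the standard algorithm.
FIRST(P) = {*}
FIRST(S) = {*}
Therefore, FIRST(P) = {*}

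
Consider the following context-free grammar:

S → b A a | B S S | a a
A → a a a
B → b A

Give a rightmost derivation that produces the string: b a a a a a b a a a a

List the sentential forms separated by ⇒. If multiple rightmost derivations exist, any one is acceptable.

S ⇒ B S S ⇒ B S b A a ⇒ B S b a a a a ⇒ B a a b a a a a ⇒ b A a a b a a a a ⇒ b a a a a a b a a a a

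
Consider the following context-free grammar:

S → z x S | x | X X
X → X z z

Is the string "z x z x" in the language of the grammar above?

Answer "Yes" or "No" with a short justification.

No - no valid derivation exists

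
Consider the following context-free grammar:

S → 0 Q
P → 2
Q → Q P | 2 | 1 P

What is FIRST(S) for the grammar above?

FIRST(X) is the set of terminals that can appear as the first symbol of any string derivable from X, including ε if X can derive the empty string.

We compute FIRST(S) using the standard algorithm.
FIRST(P) = {2}
FIRST(Q) = {1, 2}
FIRST(S) = {0}
Therefore, FIRST(S) = {0}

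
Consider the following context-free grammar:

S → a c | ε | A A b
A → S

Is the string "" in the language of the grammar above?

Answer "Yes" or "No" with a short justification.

Yes - a valid derivation exists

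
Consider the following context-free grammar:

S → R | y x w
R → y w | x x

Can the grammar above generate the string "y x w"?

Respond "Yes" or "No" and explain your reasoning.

Yes - a valid derivation exists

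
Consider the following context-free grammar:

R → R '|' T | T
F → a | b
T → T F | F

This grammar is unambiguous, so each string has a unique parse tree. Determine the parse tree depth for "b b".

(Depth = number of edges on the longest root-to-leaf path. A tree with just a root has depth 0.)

4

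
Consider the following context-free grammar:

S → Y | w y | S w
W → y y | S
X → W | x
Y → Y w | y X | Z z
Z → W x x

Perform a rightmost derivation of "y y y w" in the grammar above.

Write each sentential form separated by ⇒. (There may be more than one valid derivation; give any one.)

S ⇒ Y ⇒ Y w ⇒ y X w ⇒ y W w ⇒ y y y w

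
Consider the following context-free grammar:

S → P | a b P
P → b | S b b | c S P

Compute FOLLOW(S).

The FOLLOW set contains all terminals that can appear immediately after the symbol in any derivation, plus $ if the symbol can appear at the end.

We compute FOLLOW(S) using the standard algorithm.
FOLLOW(S) starts with {$}.
FIRST(P) = {a, b, c}
FIRST(S) = {a, b, c}
FOLLOW(P) = {$, a, b, c}
FOLLOW(S) = {$, a, b, c}
Therefore, FOLLOW(S) = {$, a, b, c}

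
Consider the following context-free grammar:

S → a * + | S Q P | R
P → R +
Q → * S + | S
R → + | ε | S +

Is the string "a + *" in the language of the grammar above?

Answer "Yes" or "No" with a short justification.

No - no valid derivation exists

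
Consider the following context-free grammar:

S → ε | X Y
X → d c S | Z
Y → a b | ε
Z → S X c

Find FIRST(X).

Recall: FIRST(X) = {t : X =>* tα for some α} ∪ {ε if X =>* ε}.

We compute FIRST(X) using the standard algorithm.
FIRST(S) = {d, ε}
FIRST(X) = {d}
FIRST(Y) = {a, ε}
FIRST(Z) = {d}
Therefore, FIRST(X) = {d}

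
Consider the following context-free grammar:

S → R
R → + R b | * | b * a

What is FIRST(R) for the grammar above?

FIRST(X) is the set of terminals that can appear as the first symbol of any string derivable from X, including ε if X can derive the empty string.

We compute FIRST(R) using the standard algorithm.
FIRST(R) = {*, +, b}
FIRST(S) = {*, +, b}
Therefore, FIRST(R) = {*, +, b}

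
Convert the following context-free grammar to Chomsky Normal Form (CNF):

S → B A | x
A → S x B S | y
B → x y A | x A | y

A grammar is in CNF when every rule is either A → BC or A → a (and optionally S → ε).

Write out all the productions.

S → x; TX → x; A → y; TY → y; B → y; S → B A; A → S X0; X0 → TX X1; X1 → B S; B → TX X2; X2 → TY A; B → TX A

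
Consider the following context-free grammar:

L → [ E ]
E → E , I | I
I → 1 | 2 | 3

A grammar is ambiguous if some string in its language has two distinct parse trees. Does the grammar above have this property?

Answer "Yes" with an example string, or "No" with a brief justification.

No - the grammar is unambiguous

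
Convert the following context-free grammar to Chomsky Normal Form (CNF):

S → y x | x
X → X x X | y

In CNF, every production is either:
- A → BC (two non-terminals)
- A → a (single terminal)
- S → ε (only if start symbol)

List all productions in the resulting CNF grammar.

TY → y; TX → x; S → x; X → y; S → TY TX; X → X X0; X0 → TX X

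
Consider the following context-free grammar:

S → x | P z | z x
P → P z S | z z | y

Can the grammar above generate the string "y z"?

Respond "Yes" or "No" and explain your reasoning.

Yes - a valid derivation exists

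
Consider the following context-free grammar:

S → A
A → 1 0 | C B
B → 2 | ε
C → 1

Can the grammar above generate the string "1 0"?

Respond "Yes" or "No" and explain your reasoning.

Yes - a valid derivation exists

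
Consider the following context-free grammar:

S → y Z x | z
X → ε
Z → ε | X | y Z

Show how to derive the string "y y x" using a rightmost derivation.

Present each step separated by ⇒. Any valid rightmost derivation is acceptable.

S ⇒ y Z x ⇒ y y Z x ⇒ y y x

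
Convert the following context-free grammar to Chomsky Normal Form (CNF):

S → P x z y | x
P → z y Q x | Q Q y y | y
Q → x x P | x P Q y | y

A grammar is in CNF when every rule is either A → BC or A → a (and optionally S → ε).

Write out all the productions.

TX → x; TZ → z; TY → y; S → x; P → y; Q → y; S → P X0; X0 → TX X1; X1 → TZ TY; P → TZ X2; X2 → TY X3; X3 → Q TX; P → Q X4; X4 → Q X5; X5 → TY TY; Q → TX X6; X6 → TX P; Q → TX X7; X7 → P X8; X8 → Q TY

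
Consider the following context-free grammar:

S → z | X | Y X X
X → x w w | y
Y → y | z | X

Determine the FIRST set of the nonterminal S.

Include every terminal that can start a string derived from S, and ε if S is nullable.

We compute FIRST(S) using the standard algorithm.
FIRST(S) = {x, y, z}
FIRST(X) = {x, y}
FIRST(Y) = {x, y, z}
Therefore, FIRST(S) = {x, y, z}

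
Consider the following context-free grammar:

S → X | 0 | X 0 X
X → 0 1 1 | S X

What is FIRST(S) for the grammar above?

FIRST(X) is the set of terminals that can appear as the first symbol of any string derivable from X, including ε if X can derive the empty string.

We compute FIRST(S) using the standard algorithm.
FIRST(S) = {0}
FIRST(X) = {0}
Therefore, FIRST(S) = {0}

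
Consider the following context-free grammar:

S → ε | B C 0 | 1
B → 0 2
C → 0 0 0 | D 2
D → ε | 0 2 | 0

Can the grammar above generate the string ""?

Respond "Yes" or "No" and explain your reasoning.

Yes - a valid derivation exists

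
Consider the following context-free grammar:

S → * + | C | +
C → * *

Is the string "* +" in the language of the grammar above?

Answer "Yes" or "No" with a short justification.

Yes - a valid derivation exists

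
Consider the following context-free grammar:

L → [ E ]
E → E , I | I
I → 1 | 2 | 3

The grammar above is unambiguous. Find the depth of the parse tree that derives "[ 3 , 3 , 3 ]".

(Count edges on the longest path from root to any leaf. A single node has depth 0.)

5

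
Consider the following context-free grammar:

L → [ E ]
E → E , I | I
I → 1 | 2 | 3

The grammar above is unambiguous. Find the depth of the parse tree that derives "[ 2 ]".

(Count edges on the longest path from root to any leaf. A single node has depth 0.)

3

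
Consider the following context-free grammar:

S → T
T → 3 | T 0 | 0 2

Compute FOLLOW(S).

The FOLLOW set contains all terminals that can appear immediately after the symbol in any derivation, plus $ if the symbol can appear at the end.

We compute FOLLOW(S) using the standard algorithm.
FOLLOW(S) starts with {$}.
FIRST(S) = {0, 3}
FIRST(T) = {0, 3}
FOLLOW(S) = {$}
FOLLOW(T) = {$, 0}
Therefore, FOLLOW(S) = {$}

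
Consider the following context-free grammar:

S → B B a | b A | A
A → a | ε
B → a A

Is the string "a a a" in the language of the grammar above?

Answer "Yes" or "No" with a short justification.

Yes - a valid derivation exists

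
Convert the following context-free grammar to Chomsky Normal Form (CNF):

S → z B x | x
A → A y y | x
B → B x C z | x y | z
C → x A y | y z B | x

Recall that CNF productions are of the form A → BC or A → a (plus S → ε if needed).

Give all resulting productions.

TZ → z; TX → x; S → x; TY → y; A → x; B → z; C → x; S → TZ X0; X0 → B TX; A → A X1; X1 → TY TY; B → B X2; X2 → TX X3; X3 → C TZ; B → TX TY; C → TX X4; X4 → A TY; C → TY X5; X5 → TZ B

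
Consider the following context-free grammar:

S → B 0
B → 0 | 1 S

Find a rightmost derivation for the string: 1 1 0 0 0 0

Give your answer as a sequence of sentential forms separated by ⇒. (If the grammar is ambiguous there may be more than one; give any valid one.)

S ⇒ B 0 ⇒ 1 S 0 ⇒ 1 B 0 0 ⇒ 1 1 S 0 0 ⇒ 1 1 B 0 0 0 ⇒ 1 1 0 0 0 0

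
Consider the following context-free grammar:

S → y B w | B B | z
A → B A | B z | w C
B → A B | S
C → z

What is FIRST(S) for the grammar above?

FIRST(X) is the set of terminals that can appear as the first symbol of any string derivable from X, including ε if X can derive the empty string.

We compute FIRST(S) using the standard algorithm.
FIRST(A) = {w, y, z}
FIRST(B) = {w, y, z}
FIRST(C) = {z}
FIRST(S) = {w, y, z}
Therefore, FIRST(S) = {w, y, z}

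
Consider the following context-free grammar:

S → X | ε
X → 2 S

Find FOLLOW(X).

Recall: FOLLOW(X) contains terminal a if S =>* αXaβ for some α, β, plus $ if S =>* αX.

We compute FOLLOW(X) using the standard algorithm.
FOLLOW(S) starts with {$}.
FIRST(S) = {2, ε}
FIRST(X) = {2}
FOLLOW(S) = {$}
FOLLOW(X) = {$}
Therefore, FOLLOW(X) = {$}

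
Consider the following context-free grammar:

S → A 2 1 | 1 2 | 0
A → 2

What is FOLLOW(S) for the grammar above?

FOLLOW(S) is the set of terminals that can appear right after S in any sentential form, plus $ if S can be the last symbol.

We compute FOLLOW(S) using the standard algorithm.
FOLLOW(S) starts with {$}.
FIRST(A) = {2}
FIRST(S) = {0, 1, 2}
FOLLOW(A) = {2}
FOLLOW(S) = {$}
Therefore, FOLLOW(S) = {$}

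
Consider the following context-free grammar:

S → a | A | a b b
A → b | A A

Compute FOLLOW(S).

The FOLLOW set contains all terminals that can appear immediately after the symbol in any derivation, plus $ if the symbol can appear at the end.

We compute FOLLOW(S) using the standard algorithm.
FOLLOW(S) starts with {$}.
FIRST(A) = {b}
FIRST(S) = {a, b}
FOLLOW(A) = {$, b}
FOLLOW(S) = {$}
Therefore, FOLLOW(S) = {$}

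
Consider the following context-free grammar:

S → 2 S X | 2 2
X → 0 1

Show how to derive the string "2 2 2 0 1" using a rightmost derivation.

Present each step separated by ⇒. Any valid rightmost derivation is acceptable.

S ⇒ 2 S X ⇒ 2 S 0 1 ⇒ 2 2 2 0 1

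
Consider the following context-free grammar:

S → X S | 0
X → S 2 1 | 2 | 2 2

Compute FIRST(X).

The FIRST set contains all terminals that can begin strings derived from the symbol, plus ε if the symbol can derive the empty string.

We compute FIRST(X) using the standard algorithm.
FIRST(S) = {0, 2}
FIRST(X) = {0, 2}
Therefore, FIRST(X) = {0, 2}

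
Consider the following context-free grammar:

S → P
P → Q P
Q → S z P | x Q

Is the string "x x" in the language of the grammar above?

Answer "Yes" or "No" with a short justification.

No - no valid derivation exists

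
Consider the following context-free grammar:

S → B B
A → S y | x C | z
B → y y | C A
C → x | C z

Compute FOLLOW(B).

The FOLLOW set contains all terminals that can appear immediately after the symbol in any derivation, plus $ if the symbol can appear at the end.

We compute FOLLOW(B) using the standard algorithm.
FOLLOW(S) starts with {$}.
FIRST(A) = {x, y, z}
FIRST(B) = {x, y}
FIRST(C) = {x}
FIRST(S) = {x, y}
FOLLOW(A) = {$, x, y}
FOLLOW(B) = {$, x, y}
FOLLOW(C) = {$, x, y, z}
FOLLOW(S) = {$, y}
Therefore, FOLLOW(B) = {$, x, y}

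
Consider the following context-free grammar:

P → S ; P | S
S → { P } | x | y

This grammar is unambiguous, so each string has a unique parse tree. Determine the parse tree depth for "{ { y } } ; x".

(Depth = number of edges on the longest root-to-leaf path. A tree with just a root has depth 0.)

6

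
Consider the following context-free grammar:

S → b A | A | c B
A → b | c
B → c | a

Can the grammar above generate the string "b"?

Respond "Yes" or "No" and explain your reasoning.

Yes - a valid derivation exists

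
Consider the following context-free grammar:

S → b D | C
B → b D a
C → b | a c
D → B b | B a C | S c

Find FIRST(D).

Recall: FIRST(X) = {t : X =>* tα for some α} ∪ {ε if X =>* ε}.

We compute FIRST(D) using the standard algorithm.
FIRST(B) = {b}
FIRST(C) = {a, b}
FIRST(D) = {a, b}
FIRST(S) = {a, b}
Therefore, FIRST(D) = {a, b}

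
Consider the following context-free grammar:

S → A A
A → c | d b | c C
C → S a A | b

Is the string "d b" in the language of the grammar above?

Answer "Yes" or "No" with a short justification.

No - no valid derivation exists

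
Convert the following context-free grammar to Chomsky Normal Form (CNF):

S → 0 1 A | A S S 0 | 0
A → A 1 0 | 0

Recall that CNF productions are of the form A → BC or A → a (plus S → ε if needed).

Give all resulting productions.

T0 → 0; T1 → 1; S → 0; A → 0; S → T0 X0; X0 → T1 A; S → A X1; X1 → S X2; X2 → S T0; A → A X3; X3 → T1 T0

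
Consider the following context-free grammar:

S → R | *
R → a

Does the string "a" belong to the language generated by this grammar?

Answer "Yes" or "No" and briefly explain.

Yes - a valid derivation exists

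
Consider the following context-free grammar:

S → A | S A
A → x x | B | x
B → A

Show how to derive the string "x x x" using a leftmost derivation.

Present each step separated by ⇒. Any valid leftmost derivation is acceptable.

S ⇒ S A ⇒ A A ⇒ x A ⇒ x B ⇒ x A ⇒ x x x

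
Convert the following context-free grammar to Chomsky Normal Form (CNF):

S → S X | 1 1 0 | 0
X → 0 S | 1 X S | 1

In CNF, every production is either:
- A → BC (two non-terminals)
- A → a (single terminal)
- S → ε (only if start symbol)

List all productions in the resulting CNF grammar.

T1 → 1; T0 → 0; S → 0; X → 1; S → S X; S → T1 X0; X0 → T1 T0; X → T0 S; X → T1 X1; X1 → X S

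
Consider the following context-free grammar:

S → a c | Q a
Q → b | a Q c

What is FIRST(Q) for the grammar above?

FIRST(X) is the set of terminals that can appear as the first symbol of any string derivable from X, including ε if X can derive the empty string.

We compute FIRST(Q) using the standard algorithm.
FIRST(Q) = {a, b}
FIRST(S) = {a, b}
Therefore, FIRST(Q) = {a, b}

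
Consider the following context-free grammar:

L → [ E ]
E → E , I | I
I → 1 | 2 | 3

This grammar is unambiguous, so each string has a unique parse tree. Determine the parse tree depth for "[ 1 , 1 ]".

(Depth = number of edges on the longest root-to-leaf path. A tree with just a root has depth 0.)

4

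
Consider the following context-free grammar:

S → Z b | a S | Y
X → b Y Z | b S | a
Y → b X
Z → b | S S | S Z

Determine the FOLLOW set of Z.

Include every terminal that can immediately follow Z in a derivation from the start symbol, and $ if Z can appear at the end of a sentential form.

We compute FOLLOW(Z) using the standard algorithm.
FOLLOW(S) starts with {$}.
FIRST(S) = {a, b}
FIRST(X) = {a, b}
FIRST(Y) = {b}
FIRST(Z) = {a, b}
FOLLOW(S) = {$, a, b}
FOLLOW(X) = {$, a, b}
FOLLOW(Y) = {$, a, b}
FOLLOW(Z) = {$, a, b}
Therefore, FOLLOW(Z) = {$, a, b}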